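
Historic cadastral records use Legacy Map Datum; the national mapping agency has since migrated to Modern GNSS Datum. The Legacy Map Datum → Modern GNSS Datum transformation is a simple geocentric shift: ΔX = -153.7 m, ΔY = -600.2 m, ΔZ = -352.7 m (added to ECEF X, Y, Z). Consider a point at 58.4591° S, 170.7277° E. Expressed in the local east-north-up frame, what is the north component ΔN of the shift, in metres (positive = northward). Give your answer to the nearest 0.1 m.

ΔN = -137.6 m

The local north axis is (−sin φ cos λ, −sin φ sin λ, cos φ), giving ΔN = 129.282 − 82.421 − 184.500 = -137.64 m.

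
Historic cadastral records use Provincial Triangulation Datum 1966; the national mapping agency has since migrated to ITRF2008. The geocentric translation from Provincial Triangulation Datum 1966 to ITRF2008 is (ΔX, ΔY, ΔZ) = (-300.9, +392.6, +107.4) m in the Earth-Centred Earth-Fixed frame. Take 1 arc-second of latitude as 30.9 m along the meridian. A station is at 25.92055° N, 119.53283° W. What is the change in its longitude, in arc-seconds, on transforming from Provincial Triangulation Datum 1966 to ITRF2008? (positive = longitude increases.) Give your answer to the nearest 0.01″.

Δλ = -16.38″

sin φ = 0.437124, cos φ = 0.899401, sin λ = -0.870073, cos λ = -0.492922.
East component: ΔE = −sin λ·ΔX + cos λ·ΔY = −(-0.870073)(-300.9) + (-0.492922)(392.6) = -455.33 m.
1° of latitude spans 3600 × 30.90 = 111240 m; at latitude φ, 1° of longitude spans that × cos φ = 100049.4 m, so Δλ = -455.33 / 100049.4 × 3600 = -16.384″.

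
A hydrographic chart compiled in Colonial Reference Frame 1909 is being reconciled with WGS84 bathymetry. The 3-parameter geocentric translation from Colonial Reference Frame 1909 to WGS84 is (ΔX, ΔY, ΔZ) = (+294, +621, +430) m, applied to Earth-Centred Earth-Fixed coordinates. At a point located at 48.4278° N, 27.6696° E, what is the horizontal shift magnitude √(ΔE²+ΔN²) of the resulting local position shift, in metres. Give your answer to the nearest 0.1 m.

432.0 m

At φ = 48.4278°, λ = 27.6696°: sin φ = 0.748120, cos φ = 0.663563, sin λ = 0.464372, cos λ = 0.885640.
ΔE = −sin λ·ΔX + cos λ·ΔY = −(0.464372)·(294) + (0.885640)·(621) = 413.46 m.
ΔN = −sin φ cos λ·ΔX − sin φ sin λ·ΔY + cos φ·ΔZ = −(0.748120)(0.885640)(294) − (0.748120)(0.464372)(621) + (0.663563)(430) = -125.20 m.
Horizontal magnitude = √(ΔE² + ΔN²) = √(413.46² + (-125.20)²) = 432.00 m.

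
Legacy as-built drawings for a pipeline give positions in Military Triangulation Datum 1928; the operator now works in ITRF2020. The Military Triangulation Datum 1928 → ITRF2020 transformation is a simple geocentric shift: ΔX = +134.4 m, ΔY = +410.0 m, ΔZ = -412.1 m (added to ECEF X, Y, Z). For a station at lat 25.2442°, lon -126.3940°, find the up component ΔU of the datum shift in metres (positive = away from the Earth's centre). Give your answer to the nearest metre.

At φ = 25.2442°, λ = -126.3940°: sin φ = 0.426477, cos φ = 0.904498, sin λ = -0.804956, cos λ = -0.593335.
ΔU = cos φ cos λ·ΔX + cos φ sin λ·ΔY + sin φ·ΔZ = (0.904498)(-0.593335)(134.4) + (0.904498)(-0.804956)(410.0) + (0.426477)(-412.1) = -546.39 m.

ΔU = -546 m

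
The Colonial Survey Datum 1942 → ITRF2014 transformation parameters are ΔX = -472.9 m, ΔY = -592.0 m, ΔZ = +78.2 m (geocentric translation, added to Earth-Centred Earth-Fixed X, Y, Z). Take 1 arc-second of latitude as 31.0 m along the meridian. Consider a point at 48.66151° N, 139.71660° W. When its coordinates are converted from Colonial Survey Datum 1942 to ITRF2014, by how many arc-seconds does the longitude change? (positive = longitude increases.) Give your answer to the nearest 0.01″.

sin φ = 0.750821, cos φ = 0.660506, sin λ = -0.646569, cos λ = -0.762856.
East component: ΔE = −sin λ·ΔX + cos λ·ΔY = −(-0.646569)(-472.9) + (-0.762856)(-592.0) = 145.85 m.
1° of latitude spans 3600 × 31.00 = 111600 m; at latitude φ, 1° of longitude spans that × cos φ = 73712.5 m, so Δλ = 145.85 / 73712.5 × 3600 = 7.123″.

Δλ = 7.12″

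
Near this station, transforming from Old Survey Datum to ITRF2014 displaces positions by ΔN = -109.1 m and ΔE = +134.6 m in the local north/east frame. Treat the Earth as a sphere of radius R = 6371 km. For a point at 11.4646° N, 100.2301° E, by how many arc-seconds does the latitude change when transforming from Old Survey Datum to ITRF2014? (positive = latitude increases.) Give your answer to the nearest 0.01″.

Δφ = -3.53″

On a sphere of radius R, 1 rad of latitude = R, so Δφ = ΔN / R = -109.1 / 6371000 = -1.7124e-05 rad = -3.532″.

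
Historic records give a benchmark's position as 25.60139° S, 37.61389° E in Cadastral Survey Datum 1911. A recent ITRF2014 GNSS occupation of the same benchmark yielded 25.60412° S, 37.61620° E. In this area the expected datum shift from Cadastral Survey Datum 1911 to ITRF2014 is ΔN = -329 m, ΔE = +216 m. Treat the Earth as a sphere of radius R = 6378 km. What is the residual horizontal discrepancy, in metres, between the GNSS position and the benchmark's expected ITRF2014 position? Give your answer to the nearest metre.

30 m

Observed coordinate differences: Δφ = -0.00273°, Δλ = +0.00231°.
Converting to metres (1° lat = 111317 m, cos φ = 0.901822): observed ΔN = -303.9 m, observed ΔE = 231.9 m.
Subtracting the expected shift leaves a residual of -303.9 − (-329) = 25.1 m north and 231.9 − (216) = 15.9 m east.
Residual distance = √(25.1² + 15.9²) = 29.7 m.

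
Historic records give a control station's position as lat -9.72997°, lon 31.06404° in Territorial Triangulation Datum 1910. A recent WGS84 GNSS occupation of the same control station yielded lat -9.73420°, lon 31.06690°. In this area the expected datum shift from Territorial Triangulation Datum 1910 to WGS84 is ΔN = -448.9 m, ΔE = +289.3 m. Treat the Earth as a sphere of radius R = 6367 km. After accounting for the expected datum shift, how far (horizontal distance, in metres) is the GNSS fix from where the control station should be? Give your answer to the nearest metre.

32 m

Observed coordinate differences: Δφ = -0.00423°, Δλ = +0.00286°.
Converting to metres (1° lat = 111125 m, cos φ = 0.985615): observed ΔN = -470.1 m, observed ΔE = 313.2 m.
Subtracting the expected shift leaves a residual of -470.1 − (-448.9) = -21.2 m north and 313.2 − (289.3) = 23.9 m east.
Residual distance = √((-21.2)² + 23.9²) = 32.0 m.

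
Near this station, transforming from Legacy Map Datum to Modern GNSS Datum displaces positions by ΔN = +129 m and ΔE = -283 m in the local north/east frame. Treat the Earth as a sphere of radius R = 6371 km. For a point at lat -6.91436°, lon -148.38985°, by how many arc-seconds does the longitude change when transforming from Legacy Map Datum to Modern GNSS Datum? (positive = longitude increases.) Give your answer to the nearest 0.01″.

Δλ = -9.23″

At latitude -6.91436°, cos φ = 0.992727.
One radian of longitude at latitude φ spans R cos φ, so Δλ = ΔE / (R cos φ) = -283.0 / (6371000 × 0.992727) = -4.4745e-05 rad = -9.229″.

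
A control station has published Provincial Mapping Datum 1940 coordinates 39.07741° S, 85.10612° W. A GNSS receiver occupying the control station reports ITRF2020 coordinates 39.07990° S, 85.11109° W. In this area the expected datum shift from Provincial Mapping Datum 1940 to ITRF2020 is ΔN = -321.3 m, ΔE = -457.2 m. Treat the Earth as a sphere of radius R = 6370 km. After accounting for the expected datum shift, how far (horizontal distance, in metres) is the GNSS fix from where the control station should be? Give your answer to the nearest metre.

53 m

Observed coordinate differences: Δφ = -0.00249°, Δλ = -0.00497°.
Converting to metres (1° lat = 111177 m, cos φ = 0.776295): observed ΔN = -276.8 m, observed ΔE = -428.9 m.
Subtracting the expected shift leaves a residual of -276.8 − (-321.3) = 44.5 m north and -428.9 − (-457.2) = 28.3 m east.
Residual distance = √(44.5² + 28.3²) = 52.7 m.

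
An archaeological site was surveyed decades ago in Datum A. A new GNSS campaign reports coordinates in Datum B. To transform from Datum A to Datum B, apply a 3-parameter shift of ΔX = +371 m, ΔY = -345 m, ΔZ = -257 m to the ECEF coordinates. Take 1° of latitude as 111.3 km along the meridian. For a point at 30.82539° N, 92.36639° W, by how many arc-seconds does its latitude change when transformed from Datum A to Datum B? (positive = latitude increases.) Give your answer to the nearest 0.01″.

Δφ = -12.60″

sin φ = 0.512423, cos φ = 0.858733, sin λ = -0.999147, cos λ = -0.041290.
North component: ΔN = −sin φ cos λ·ΔX − sin φ sin λ·ΔY + cos φ·ΔZ = −(0.512423)(-0.041290)(371) − (0.512423)(-0.999147)(-345) + (0.858733)(-257) = -389.48 m.
1° of latitude spans 111300 m, so Δφ = -389.48 / 111300 × 3600 = -12.598″.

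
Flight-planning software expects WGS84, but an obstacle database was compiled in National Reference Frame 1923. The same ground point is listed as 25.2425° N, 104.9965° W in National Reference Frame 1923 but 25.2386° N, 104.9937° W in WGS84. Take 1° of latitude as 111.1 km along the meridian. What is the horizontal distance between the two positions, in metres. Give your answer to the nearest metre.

517 m

Δφ = 25.2386° − 25.2425° = -0.0039°; Δλ = -104.9937° − -104.9965° = +0.0028°.
ΔN = Δφ × 111100 = -433.3 m; ΔE = Δλ × 111100 × cos(25.2425°) = +0.0028 × 111100 × 0.904511 = 281.4 m.
Distance = √(ΔE² + ΔN²) = √(281.4² + (-433.3)²) = 516.6 m.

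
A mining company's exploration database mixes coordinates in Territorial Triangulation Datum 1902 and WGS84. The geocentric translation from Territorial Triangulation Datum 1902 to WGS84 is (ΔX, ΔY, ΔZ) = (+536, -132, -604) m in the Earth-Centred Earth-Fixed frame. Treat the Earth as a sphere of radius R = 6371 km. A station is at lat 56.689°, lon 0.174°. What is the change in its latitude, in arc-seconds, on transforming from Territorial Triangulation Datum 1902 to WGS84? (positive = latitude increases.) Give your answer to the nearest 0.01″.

Δφ = -25.23″

sin φ = 0.835702, cos φ = 0.549183, sin λ = 0.003037, cos λ = 0.999995.
North component: ΔN = −sin φ cos λ·ΔX − sin φ sin λ·ΔY + cos φ·ΔZ = −(0.835702)(0.999995)(536) − (0.835702)(0.003037)(-132) + (0.549183)(-604) = -779.31 m.
1° of latitude spans πR/180 = 111195 m, so Δφ = -779.31 / 111195 × 3600 = -25.230″.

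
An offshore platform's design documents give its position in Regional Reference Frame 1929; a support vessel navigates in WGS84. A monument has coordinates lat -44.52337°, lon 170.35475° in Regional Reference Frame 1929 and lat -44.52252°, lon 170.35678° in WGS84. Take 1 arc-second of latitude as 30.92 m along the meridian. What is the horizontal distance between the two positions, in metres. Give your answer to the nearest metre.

Δφ = -44.52252° − -44.52337° = +0.00085°; Δλ = 170.35678° − 170.35475° = +0.00203°.
1° of latitude = 3600 × 30.92 = 111312 m.
ΔN = Δφ × 111312 = 94.6 m; ΔE = Δλ × 111312 × cos(-44.52337°) = +0.00203 × 111312 × 0.712965 = 161.1 m.
Distance = √(ΔE² + ΔN²) = √(161.1² + 94.6²) = 186.8 m.

187 m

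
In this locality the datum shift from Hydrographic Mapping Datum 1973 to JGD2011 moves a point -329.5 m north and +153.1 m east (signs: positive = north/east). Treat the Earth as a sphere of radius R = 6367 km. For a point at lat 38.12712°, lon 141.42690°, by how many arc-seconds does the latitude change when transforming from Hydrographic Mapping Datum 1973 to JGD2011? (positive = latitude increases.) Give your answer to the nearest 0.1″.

On a sphere of radius R, 1 rad of latitude = R, so Δφ = ΔN / R = -329.5 / 6367000 = -5.1751e-05 rad = -10.674″.

Δφ = -10.7″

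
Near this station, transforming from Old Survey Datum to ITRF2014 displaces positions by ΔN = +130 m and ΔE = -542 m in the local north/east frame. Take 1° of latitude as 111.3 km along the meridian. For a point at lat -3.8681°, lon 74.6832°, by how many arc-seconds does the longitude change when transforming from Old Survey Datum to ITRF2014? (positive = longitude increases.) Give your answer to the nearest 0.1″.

Δλ = -17.6″

At latitude -3.8681°, cos φ = 0.997722.
1° of longitude at this latitude = 111.3 × cos φ = 111.05 km, so Δλ = -542.0 / 111046.5 = -0.0048808° = -17.571″.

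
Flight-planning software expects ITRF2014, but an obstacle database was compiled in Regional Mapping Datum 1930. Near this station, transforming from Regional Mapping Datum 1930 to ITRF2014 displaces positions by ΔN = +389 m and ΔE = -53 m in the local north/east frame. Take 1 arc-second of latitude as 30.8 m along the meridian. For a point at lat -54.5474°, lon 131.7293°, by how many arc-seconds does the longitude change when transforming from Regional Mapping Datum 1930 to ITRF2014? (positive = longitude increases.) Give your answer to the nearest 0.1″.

At latitude -54.5474°, cos φ = 0.580029.
1″ of longitude at this latitude = 30.80 × cos φ = 17.8649 m, so Δλ = -53.0 / 17.8649 = -2.967″.

Δλ = -3.0″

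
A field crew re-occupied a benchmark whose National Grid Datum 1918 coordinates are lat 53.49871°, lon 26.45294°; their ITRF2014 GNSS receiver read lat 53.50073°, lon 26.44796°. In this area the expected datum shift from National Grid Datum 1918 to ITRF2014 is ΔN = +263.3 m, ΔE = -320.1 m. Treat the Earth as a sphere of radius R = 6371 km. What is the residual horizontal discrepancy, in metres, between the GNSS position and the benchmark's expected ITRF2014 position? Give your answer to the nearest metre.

Observed coordinate differences: Δφ = +0.00202°, Δλ = -0.00498°.
Converting to metres (1° lat = 111195 m, cos φ = 0.594841): observed ΔN = 224.6 m, observed ΔE = -329.4 m.
Subtracting the expected shift leaves a residual of 224.6 − (263.3) = -38.7 m north and -329.4 − (-320.1) = -9.3 m east.
Residual distance = √((-38.7)² + (-9.3)²) = 39.8 m.

40 m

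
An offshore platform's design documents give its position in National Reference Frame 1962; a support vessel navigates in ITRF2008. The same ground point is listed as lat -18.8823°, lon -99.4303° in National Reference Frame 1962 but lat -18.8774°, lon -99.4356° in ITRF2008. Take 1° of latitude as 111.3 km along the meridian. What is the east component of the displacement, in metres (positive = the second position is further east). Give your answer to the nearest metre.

ΔE = -558 m

Δφ = -18.8774° − -18.8823° = +0.0049°; Δλ = -99.4356° − -99.4303° = -0.0053°.
ΔN = Δφ × 111300 = 545.4 m; ΔE = Δλ × 111300 × cos(-18.8823°) = -0.0053 × 111300 × 0.946185 = -558.1 m.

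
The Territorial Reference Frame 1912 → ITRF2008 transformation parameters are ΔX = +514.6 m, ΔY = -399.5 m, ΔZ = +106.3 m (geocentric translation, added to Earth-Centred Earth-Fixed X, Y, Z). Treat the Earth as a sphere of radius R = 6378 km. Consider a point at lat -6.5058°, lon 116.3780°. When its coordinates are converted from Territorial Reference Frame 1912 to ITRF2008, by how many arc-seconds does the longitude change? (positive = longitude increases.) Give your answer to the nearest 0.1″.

Δλ = -9.2″

sin φ = -0.113304, cos φ = 0.993560, sin λ = 0.895882, cos λ = -0.444291.
East component: ΔE = −sin λ·ΔX + cos λ·ΔY = −(0.895882)(514.6) + (-0.444291)(-399.5) = -283.53 m.
1° of latitude spans πR/180 = 111317 m; at latitude φ, 1° of longitude spans that × cos φ = 110600.3 m, so Δλ = -283.53 / 110600.3 × 3600 = -9.229″.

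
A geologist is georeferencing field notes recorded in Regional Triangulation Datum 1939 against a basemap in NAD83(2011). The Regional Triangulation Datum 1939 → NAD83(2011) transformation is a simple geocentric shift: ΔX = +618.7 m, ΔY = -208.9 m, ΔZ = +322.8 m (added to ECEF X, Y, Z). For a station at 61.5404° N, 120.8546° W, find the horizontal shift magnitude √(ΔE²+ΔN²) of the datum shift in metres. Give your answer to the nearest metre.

695 m

The local east axis at (φ, λ) is (−sin λ, cos λ, 0), so ΔE = −sin(-120.8546°)·618.7 + cos(-120.8546°)·(-208.9) = 638.27 m.
The local north axis is (−sin φ cos λ, −sin φ sin λ, cos φ), giving ΔN = 278.962 − 157.663 + 153.827 = 275.13 m.
Horizontal magnitude = √(ΔE² + ΔN²) = √(638.27² + 275.13²) = 695.04 m.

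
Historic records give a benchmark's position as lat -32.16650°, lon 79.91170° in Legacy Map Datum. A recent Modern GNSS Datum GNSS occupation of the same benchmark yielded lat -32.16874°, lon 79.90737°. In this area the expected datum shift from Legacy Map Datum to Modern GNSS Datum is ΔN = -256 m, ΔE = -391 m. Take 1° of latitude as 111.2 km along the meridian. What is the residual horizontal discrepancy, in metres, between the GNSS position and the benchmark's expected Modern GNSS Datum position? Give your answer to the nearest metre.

18 m

Observed coordinate differences: Δφ = -0.00224°, Δλ = -0.00433°.
Converting to metres (1° lat = 111200 m, cos φ = 0.846505): observed ΔN = -249.1 m, observed ΔE = -407.6 m.
Subtracting the expected shift leaves a residual of -249.1 − (-256) = 6.9 m north and -407.6 − (-391) = -16.6 m east.
Residual distance = √(6.9² + (-16.6)²) = 18.0 m.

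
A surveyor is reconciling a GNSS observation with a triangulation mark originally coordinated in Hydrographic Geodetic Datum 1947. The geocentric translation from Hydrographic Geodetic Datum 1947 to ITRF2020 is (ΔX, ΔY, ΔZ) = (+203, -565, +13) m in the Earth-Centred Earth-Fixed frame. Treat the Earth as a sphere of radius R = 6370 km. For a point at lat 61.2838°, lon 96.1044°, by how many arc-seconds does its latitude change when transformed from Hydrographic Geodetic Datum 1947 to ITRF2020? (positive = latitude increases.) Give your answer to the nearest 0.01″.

sin φ = 0.877010, cos φ = 0.480471, sin λ = 0.994330, cos λ = -0.106340.
North component: ΔN = −sin φ cos λ·ΔX − sin φ sin λ·ΔY + cos φ·ΔZ = −(0.877010)(-0.106340)(203) − (0.877010)(0.994330)(-565) + (0.480471)(13) = 517.88 m.
1° of latitude spans πR/180 = 111177 m, so Δφ = 517.88 / 111177 × 3600 = 16.769″.

Δφ = 16.77″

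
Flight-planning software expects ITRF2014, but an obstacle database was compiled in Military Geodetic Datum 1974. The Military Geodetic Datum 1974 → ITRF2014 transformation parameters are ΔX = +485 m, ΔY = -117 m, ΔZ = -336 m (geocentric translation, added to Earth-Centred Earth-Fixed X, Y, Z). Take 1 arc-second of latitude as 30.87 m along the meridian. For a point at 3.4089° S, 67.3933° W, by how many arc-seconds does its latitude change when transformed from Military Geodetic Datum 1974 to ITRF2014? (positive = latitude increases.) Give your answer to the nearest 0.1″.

Δφ = -10.3″

sin φ = -0.059461, cos φ = 0.998231, sin λ = -0.923165, cos λ = 0.384403.
North component: ΔN = −sin φ cos λ·ΔX − sin φ sin λ·ΔY + cos φ·ΔZ = −(-0.059461)(0.384403)(485) − (-0.059461)(-0.923165)(-117) + (0.998231)(-336) = -317.90 m.
1° of latitude spans 3600 × 30.87 = 111132 m, so Δφ = -317.90 / 111132 × 3600 = -10.298″.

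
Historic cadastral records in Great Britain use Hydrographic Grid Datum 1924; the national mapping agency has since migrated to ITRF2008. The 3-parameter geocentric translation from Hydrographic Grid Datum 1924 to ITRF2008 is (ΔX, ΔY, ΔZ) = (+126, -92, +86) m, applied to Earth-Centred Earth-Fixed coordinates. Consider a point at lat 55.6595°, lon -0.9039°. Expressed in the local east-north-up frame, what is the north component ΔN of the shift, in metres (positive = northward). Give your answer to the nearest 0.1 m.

The local north axis is (−sin φ cos λ, −sin φ sin λ, cos φ), giving ΔN = -104.025 − 1.198 + 48.513 = -56.71 m.

ΔN = -56.7 m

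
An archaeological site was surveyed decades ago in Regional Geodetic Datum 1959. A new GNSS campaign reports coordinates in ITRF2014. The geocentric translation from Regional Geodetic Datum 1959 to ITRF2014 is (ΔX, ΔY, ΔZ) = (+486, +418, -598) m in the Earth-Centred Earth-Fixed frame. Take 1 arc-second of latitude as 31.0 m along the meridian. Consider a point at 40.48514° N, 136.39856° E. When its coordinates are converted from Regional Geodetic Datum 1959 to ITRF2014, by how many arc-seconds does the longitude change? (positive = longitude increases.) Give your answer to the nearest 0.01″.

Δλ = -27.05″

sin φ = 0.649251, cos φ = 0.760574, sin λ = 0.689638, cos λ = -0.724155.
East component: ΔE = −sin λ·ΔX + cos λ·ΔY = −(0.689638)(486) + (-0.724155)(418) = -637.86 m.
1° of latitude spans 3600 × 31.00 = 111600 m; at latitude φ, 1° of longitude spans that × cos φ = 84880.1 m, so Δλ = -637.86 / 84880.1 × 3600 = -27.053″.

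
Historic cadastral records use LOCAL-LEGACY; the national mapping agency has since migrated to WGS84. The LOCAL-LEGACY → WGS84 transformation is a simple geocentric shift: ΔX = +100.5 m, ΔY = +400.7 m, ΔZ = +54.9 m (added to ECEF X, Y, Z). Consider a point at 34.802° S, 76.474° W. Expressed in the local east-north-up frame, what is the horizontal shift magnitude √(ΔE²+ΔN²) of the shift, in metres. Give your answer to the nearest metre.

252 m

At φ = -34.802°, λ = -76.474°: sin φ = -0.570742, cos φ = 0.821129, sin λ = -0.972264, cos λ = 0.233887.
ΔE = −sin λ·ΔX + cos λ·ΔY = −(-0.972264)·(100.5) + (0.233887)·(400.7) = 191.43 m.
ΔN = −sin φ cos λ·ΔX − sin φ sin λ·ΔY + cos φ·ΔZ = −(-0.570742)(0.233887)(100.5) − (-0.570742)(-0.972264)(400.7) + (0.821129)(54.9) = -163.86 m.
Horizontal magnitude = √(ΔE² + ΔN²) = √(191.43² + (-163.86)²) = 251.98 m.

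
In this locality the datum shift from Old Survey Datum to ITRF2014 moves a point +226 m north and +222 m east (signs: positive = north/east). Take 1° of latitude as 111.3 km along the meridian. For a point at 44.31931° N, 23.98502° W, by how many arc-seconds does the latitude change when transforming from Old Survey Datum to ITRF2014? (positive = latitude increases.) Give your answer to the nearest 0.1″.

1° of latitude = 111.3 km, so Δφ = 226.0 / 111300 = 0.0020305° = 7.310″.

Δφ = 7.3″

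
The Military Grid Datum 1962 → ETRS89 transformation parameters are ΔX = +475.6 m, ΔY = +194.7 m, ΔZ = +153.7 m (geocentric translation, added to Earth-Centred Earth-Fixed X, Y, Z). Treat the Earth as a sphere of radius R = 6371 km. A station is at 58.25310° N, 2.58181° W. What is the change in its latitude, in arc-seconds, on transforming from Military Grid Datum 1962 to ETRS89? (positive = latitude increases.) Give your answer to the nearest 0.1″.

Δφ = -10.2″

sin φ = 0.850381, cos φ = 0.526168, sin λ = -0.045046, cos λ = 0.998985.
North component: ΔN = −sin φ cos λ·ΔX − sin φ sin λ·ΔY + cos φ·ΔZ = −(0.850381)(0.998985)(475.6) − (0.850381)(-0.045046)(194.7) + (0.526168)(153.7) = -315.70 m.
1° of latitude spans πR/180 = 111195 m, so Δφ = -315.70 / 111195 × 3600 = -10.221″.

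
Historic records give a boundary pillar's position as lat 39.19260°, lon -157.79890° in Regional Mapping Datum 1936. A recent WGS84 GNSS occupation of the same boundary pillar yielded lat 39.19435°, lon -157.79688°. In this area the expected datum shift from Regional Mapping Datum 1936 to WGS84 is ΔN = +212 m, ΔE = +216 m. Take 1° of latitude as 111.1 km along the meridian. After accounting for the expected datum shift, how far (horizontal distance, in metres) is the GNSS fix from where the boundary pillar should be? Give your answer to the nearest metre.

Observed coordinate differences: Δφ = +0.00175°, Δλ = +0.00202°.
Converting to metres (1° lat = 111100 m, cos φ = 0.775026): observed ΔN = 194.4 m, observed ΔE = 173.9 m.
Subtracting the expected shift leaves a residual of 194.4 − (212) = -17.6 m north and 173.9 − (216) = -42.1 m east.
Residual distance = √((-17.6)² + (-42.1)²) = 45.6 m.

46 m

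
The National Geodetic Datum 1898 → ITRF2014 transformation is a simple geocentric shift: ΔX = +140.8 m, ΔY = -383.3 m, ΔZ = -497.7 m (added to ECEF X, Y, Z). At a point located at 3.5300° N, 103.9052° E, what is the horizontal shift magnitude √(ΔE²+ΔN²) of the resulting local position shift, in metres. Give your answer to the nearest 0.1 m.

473.9 m

At φ = 3.5300°, λ = 103.9052°: sin φ = 0.061571, cos φ = 0.998103, sin λ = 0.970695, cos λ = -0.240316.
ΔE = −sin λ·ΔX + cos λ·ΔY = −(0.970695)·(140.8) + (-0.240316)·(-383.3) = -44.56 m.
ΔN = −sin φ cos λ·ΔX − sin φ sin λ·ΔY + cos φ·ΔZ = −(0.061571)(-0.240316)(140.8) − (0.061571)(0.970695)(-383.3) + (0.998103)(-497.7) = -471.76 m.
Horizontal magnitude = √(ΔE² + ΔN²) = √((-44.56)² + (-471.76)²) = 473.86 m.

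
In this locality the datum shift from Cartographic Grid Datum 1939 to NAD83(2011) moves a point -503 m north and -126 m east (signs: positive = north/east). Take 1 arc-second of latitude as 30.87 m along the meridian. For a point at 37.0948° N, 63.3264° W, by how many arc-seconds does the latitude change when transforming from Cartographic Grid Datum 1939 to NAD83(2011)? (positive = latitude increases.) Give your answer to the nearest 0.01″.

Δφ = -16.29″

1″ of latitude = 30.87 m, so Δφ = -503.0 / 30.87 = -16.294″.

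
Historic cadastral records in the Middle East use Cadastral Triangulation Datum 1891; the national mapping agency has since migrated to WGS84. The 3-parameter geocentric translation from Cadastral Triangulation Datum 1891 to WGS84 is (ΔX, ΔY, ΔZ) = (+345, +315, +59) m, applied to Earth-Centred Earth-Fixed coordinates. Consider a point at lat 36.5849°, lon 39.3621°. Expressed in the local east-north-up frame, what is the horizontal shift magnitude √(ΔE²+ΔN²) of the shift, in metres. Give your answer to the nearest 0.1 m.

The local east axis at (φ, λ) is (−sin λ, cos λ, 0), so ΔE = −sin(39.3621°)·345 + cos(39.3621°)·315 = 24.74 m.
The local north axis is (−sin φ cos λ, −sin φ sin λ, cos φ), giving ΔN = -158.979 − 119.071 + 47.376 = -230.67 m.
Horizontal magnitude = √(ΔE² + ΔN²) = √(24.74² + (-230.67)²) = 232.00 m.

232.0 m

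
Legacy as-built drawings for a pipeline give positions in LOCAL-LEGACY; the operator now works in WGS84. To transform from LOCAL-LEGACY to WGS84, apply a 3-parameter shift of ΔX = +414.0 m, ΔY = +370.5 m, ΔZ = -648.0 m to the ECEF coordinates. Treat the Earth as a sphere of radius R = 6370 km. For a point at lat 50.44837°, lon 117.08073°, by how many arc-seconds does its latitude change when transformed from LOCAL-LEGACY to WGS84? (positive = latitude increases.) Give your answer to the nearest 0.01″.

sin φ = 0.771051, cos φ = 0.636773, sin λ = 0.890366, cos λ = -0.455245.
North component: ΔN = −sin φ cos λ·ΔX − sin φ sin λ·ΔY + cos φ·ΔZ = −(0.771051)(-0.455245)(414.0) − (0.771051)(0.890366)(370.5) + (0.636773)(-648.0) = -521.66 m.
1° of latitude spans πR/180 = 111177 m, so Δφ = -521.66 / 111177 × 3600 = -16.892″.

Δφ = -16.89″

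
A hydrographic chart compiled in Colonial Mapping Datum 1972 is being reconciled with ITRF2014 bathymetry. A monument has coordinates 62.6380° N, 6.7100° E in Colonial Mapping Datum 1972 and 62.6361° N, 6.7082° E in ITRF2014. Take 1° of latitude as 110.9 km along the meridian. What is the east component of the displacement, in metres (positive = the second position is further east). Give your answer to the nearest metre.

ΔE = -92 m

Δφ = 62.6361° − 62.6380° = -0.0019°; Δλ = 6.7082° − 6.7100° = -0.0018°.
ΔN = Δφ × 110900 = -210.7 m; ΔE = Δλ × 110900 × cos(62.6380°) = -0.0018 × 110900 × 0.459611 = -91.7 m.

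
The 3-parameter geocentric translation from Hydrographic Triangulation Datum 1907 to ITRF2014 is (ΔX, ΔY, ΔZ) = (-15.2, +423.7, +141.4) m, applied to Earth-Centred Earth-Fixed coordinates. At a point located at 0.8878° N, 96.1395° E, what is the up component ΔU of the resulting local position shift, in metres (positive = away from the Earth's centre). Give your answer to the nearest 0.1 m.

ΔU = 425.0 m

The local up (radial) axis is (cos φ cos λ, cos φ sin λ, sin φ), giving ΔU = 1.625 + 421.219 + 2.191 = 425.04 m.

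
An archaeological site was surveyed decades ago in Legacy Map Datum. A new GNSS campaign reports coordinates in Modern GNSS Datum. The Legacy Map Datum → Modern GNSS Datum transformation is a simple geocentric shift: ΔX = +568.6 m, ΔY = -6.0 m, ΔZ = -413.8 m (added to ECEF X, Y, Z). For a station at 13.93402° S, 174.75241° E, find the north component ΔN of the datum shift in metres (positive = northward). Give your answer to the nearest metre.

ΔN = -538 m

At φ = -13.93402°, λ = 174.75241°: sin φ = -0.240804, cos φ = 0.970574, sin λ = 0.091460, cos λ = -0.995809.
ΔN = −sin φ cos λ·ΔX − sin φ sin λ·ΔY + cos φ·ΔZ = −(-0.240804)(-0.995809)(568.6) − (-0.240804)(0.091460)(-6.0) + (0.970574)(-413.8) = -538.10 m.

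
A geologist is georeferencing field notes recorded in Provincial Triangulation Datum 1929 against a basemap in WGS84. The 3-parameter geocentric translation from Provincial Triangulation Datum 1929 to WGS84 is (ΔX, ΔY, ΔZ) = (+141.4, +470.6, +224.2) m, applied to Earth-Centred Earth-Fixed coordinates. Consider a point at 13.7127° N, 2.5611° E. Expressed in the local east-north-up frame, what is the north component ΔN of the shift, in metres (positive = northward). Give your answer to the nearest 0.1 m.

ΔN = 179.3 m

The local north axis is (−sin φ cos λ, −sin φ sin λ, cos φ), giving ΔN = -33.486 − 4.985 + 217.810 = 179.34 m.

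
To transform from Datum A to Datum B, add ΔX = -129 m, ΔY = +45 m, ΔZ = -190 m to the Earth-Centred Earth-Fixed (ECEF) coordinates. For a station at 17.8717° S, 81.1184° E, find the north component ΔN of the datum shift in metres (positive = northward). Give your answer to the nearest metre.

ΔN = -173 m

The local north axis is (−sin φ cos λ, −sin φ sin λ, cos φ), giving ΔN = -6.112 + 13.644 − 180.832 = -173.30 m.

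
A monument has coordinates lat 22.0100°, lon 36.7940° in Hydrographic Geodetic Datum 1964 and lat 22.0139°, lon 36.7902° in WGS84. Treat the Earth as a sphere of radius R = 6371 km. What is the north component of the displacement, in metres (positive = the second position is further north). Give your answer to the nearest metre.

Δφ = 22.0139° − 22.0100° = +0.0039°; Δλ = 36.7902° − 36.7940° = -0.0038°.
1° along a meridian = πR/180 = 111195 m.
ΔN = Δφ × 111195 = 433.7 m; ΔE = Δλ × 111195 × cos(22.0100°) = -0.0038 × 111195 × 0.927118 = -391.7 m.

ΔN = 434 m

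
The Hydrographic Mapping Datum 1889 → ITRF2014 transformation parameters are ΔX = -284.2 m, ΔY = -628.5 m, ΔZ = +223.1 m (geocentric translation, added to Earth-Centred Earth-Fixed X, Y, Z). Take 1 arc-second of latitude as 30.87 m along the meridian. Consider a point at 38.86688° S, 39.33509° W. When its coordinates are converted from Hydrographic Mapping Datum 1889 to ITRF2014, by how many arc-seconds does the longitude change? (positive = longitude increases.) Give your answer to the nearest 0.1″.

Δλ = -27.7″

sin φ = -0.627513, cos φ = 0.778606, sin λ = -0.633855, cos λ = 0.773452.
East component: ΔE = −sin λ·ΔX + cos λ·ΔY = −(-0.633855)(-284.2) + (0.773452)(-628.5) = -666.26 m.
1° of latitude spans 3600 × 30.87 = 111132 m; at latitude φ, 1° of longitude spans that × cos φ = 86528.0 m, so Δλ = -666.26 / 86528.0 × 3600 = -27.720″.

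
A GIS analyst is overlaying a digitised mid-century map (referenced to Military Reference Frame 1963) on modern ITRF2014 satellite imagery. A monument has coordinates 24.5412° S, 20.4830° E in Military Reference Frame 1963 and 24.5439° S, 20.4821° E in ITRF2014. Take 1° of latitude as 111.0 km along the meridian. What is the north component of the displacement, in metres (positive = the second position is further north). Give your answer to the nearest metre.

Δφ = -24.5439° − -24.5412° = -0.0027°; Δλ = 20.4821° − 20.4830° = -0.0009°.
ΔN = Δφ × 111000 = -299.7 m; ΔE = Δλ × 111000 × cos(-24.5412°) = -0.0009 × 111000 × 0.909663 = -90.9 m.

ΔN = -300 m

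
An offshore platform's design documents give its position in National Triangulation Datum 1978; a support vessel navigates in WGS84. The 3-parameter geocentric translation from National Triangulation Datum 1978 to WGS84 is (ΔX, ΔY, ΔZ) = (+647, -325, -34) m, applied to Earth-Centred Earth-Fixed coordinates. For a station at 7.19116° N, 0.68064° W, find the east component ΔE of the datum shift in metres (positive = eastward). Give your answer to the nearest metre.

The local east axis at (φ, λ) is (−sin λ, cos λ, 0), so ΔE = −sin(-0.68064°)·647 + cos(-0.68064°)·(-325) = -317.29 m.

ΔE = -317 m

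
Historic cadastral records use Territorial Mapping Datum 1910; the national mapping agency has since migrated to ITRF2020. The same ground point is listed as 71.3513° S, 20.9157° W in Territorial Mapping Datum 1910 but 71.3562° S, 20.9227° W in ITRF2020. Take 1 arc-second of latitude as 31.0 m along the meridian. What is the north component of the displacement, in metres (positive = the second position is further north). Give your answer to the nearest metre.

ΔN = -547 m

Δφ = -71.3562° − -71.3513° = -0.0049°; Δλ = -20.9227° − -20.9157° = -0.0070°.
1° of latitude = 3600 × 31.00 = 111600 m.
ΔN = Δφ × 111600 = -546.8 m; ΔE = Δλ × 111600 × cos(-71.3513°) = -0.0070 × 111600 × 0.319765 = -249.8 m.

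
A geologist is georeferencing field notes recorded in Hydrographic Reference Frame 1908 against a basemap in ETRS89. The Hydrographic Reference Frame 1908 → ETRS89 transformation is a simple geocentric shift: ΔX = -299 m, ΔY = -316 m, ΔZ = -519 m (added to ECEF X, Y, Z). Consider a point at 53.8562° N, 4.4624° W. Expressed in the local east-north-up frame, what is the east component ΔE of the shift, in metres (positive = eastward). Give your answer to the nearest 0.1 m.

ΔE = -338.3 m

The local east axis at (φ, λ) is (−sin λ, cos λ, 0), so ΔE = −sin(-4.4624°)·(-299) + cos(-4.4624°)·(-316) = -338.31 m.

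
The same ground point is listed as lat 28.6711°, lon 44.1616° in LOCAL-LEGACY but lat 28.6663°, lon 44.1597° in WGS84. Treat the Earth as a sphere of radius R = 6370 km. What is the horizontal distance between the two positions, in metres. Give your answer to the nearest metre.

565 m

Δφ = 28.6663° − 28.6711° = -0.0048°; Δλ = 44.1597° − 44.1616° = -0.0019°.
1° along a meridian = πR/180 = 111177 m.
ΔN = Δφ × 111177 = -533.7 m; ΔE = Δλ × 111177 × cos(28.6711°) = -0.0019 × 111177 × 0.877388 = -185.3 m.
Distance = √(ΔE² + ΔN²) = √((-185.3)² + (-533.7)²) = 564.9 m.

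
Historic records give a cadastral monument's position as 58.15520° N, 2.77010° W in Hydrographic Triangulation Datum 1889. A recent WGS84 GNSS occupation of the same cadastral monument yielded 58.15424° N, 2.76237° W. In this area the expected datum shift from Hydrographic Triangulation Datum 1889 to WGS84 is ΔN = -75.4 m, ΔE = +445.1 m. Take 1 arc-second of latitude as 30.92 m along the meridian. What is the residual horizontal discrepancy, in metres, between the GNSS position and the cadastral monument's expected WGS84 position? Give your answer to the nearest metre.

33 m

Observed coordinate differences: Δφ = -0.00096°, Δλ = +0.00773°.
Converting to metres (1° lat = 111312 m, cos φ = 0.527620): observed ΔN = -106.9 m, observed ΔE = 454.0 m.
Subtracting the expected shift leaves a residual of -106.9 − (-75.4) = -31.5 m north and 454.0 − (445.1) = 8.9 m east.
Residual distance = √((-31.5)² + 8.9²) = 32.7 m.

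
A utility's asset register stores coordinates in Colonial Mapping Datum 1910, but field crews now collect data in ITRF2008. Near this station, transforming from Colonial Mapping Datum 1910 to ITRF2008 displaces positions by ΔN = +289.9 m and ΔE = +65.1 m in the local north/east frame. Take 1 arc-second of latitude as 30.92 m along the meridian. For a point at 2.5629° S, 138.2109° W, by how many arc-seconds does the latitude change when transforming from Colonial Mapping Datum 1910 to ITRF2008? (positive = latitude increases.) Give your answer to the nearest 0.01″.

Δφ = 9.38″

1″ of latitude = 30.92 m, so Δφ = 289.9 / 30.92 = 9.376″.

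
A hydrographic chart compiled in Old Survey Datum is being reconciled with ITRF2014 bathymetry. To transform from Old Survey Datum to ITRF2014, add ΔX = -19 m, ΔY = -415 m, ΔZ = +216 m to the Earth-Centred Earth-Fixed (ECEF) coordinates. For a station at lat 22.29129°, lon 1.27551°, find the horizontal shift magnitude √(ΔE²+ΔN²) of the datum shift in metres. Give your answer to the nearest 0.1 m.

The local east axis at (φ, λ) is (−sin λ, cos λ, 0), so ΔE = −sin(1.27551°)·(-19) + cos(1.27551°)·(-415) = -414.47 m.
The local north axis is (−sin φ cos λ, −sin φ sin λ, cos φ), giving ΔN = 7.205 + 3.504 + 199.858 = 210.57 m.
Horizontal magnitude = √(ΔE² + ΔN²) = √((-414.47)² + 210.57²) = 464.90 m.

464.9 m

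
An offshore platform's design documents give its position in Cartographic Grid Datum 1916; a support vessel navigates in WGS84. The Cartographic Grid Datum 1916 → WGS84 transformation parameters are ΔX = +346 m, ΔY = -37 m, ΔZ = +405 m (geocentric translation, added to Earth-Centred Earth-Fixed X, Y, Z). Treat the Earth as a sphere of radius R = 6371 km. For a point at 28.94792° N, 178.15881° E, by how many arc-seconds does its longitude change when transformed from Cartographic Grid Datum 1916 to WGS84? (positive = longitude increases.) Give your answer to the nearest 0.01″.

sin φ = 0.484014, cos φ = 0.875060, sin λ = 0.032129, cos λ = -0.999484.
East component: ΔE = −sin λ·ΔX + cos λ·ΔY = −(0.032129)(346) + (-0.999484)(-37) = 25.86 m.
1° of latitude spans πR/180 = 111195 m; at latitude φ, 1° of longitude spans that × cos φ = 97302.2 m, so Δλ = 25.86 / 97302.2 × 3600 = 0.957″.

Δλ = 0.96″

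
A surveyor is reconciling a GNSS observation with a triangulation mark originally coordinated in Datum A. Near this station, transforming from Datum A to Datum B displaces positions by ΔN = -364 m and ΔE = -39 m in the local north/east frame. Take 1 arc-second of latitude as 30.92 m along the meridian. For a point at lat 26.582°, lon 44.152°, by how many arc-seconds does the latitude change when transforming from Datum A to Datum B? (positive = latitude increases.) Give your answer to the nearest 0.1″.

1″ of latitude = 30.92 m, so Δφ = -364.0 / 30.92 = -11.772″.

Δφ = -11.8″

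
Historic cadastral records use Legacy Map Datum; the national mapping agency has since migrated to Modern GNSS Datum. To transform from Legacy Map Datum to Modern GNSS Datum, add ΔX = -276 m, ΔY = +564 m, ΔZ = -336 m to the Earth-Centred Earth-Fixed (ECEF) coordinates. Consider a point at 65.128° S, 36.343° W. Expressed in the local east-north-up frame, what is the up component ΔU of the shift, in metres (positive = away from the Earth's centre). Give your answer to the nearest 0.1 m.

ΔU = 70.8 m

At φ = -65.128°, λ = -36.343°: sin φ = -0.907250, cos φ = 0.420592, sin λ = -0.592618, cos λ = 0.805484.
ΔU = cos φ cos λ·ΔX + cos φ sin λ·ΔY + sin φ·ΔZ = (0.420592)(0.805484)(-276) + (0.420592)(-0.592618)(564) + (-0.907250)(-336) = 70.76 m.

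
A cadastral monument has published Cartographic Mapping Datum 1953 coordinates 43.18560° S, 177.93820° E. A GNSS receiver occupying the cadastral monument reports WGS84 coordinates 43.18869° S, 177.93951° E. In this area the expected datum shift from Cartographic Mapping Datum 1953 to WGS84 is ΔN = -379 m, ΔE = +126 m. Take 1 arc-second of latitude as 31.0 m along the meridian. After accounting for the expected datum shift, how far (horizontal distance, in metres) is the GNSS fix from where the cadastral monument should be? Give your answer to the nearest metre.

39 m

Observed coordinate differences: Δφ = -0.00309°, Δλ = +0.00131°.
Converting to metres (1° lat = 111600 m, cos φ = 0.729141): observed ΔN = -344.8 m, observed ΔE = 106.6 m.
Subtracting the expected shift leaves a residual of -344.8 − (-379) = 34.2 m north and 106.6 − (126) = -19.4 m east.
Residual distance = √(34.2² + (-19.4)²) = 39.3 m.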